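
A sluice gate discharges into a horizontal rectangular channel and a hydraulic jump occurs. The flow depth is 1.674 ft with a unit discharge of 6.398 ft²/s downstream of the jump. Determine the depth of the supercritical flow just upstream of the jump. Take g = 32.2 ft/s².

V₂ = q/y₂ = 6.398/1.674 = 3.822 ft/s; Fr₂ = V₂/√(g·y₂) = 0.5206.
Since the conjugate-depth ratio holds either way, y₁/y₂ = ½[√(1 + 8Fr₂²) − 1] = ½[√3.1680 − 1] = 0.3899.
y₁ = 0.3899 × 1.674 = 0.6528 ft.

y₁ = 0.6528 ft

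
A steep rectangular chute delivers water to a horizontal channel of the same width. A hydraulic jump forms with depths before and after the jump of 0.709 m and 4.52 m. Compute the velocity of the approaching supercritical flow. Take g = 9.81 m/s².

For a rectangular channel the momentum equation gives q² = ½·g·y₁·y₂·(y₁ + y₂) = ½×9.81×0.709×4.52×5.23 = 82.2.
q = √82.2 = 9.07 m²/s.
V₁ = q/y₁ = 9.07/0.709 = 12.8 m/s.

V₁ = 12.8 m/s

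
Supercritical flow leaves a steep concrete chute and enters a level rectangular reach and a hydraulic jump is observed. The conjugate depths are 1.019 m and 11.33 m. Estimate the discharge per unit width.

For a rectangular channel the momentum equation gives q² = ½·g·y₁·y₂·(y₁ + y₂) = ½×9.81×1.019×11.33×12.35 = 699.3.
q = √699.3 = 26.44 m²/s.

q = 26.44 m²/s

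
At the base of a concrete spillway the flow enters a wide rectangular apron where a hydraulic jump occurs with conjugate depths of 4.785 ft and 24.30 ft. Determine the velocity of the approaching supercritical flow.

For a rectangular channel the momentum equation gives q² = ½·g·y₁·y₂·(y₁ + y₂) = ½×32.2×4.785×24.30×29.09 = 54448.
q = √54448 = 233.3 ft²/s.
V₁ = q/y₁ = 233.3/4.785 = 48.77 ft/s.

V₁ = 48.77 ft/s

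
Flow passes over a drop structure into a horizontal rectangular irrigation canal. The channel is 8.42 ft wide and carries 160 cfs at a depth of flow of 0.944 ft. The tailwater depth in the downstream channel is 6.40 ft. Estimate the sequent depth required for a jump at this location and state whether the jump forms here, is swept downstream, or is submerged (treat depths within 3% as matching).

y₂ = 4.43 ft; the jump is submerged

q = Q/b = 160/8.42 = 19.0 ft²/s; V₁ = q/y₁ = 20.1 ft/s. Fr₁ = V₁/√(g·y₁) = 3.65.
Sequent-depth ratio: y₂/y₁ = ½[√(1 + 8Fr₁²) − 1] = ½[√107.6 − 1] = 4.69.
y₂ = 4.69 × 0.944 = 4.43 ft.
Tailwater y_tw = 6.40 ft: y_tw > y₂, so the jump is submerged.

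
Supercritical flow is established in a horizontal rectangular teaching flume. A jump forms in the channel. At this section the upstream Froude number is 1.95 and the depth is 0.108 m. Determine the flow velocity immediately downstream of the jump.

V₂ = 0.872 m/s

Fr₁ = 1.95 (given).
From the momentum equation for a rectangular channel, y₂/y₁ = ½[√(1 + 8Fr₁²) − 1] = ½[√31.42 − 1] = 2.30.
y₂ = 2.30 × 0.108 = 0.249 m.
V₁ = Fr₁·√(g·y₁) = 1.95×√(9.81×0.108) = 2.01 m/s; q = V₁·y₁ = 0.217 m²/s.
V₂ = q/y₂ = 0.217/0.249 = 0.872 m/s.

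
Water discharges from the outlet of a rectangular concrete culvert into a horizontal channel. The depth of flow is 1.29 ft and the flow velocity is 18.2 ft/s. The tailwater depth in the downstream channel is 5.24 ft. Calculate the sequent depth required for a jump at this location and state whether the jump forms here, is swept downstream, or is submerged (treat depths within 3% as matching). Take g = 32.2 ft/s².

Fr₁ = V₁/√(g·y₁) = 18.2/√(32.2×1.29) = 2.82.
Bélanger equation: y₂/y₁ = ½[√(1 + 8Fr₁²) − 1] = ½[√64.80 − 1] = 3.52.
y₂ = 3.52 × 1.29 = 4.55 ft.
Tailwater y_tw = 5.24 ft: y_tw > y₂, so the jump is submerged.

y₂ = 4.55 ft; the jump is submerged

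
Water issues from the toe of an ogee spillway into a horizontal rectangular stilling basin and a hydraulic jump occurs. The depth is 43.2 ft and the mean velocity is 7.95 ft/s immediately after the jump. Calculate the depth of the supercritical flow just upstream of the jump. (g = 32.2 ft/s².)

Fr₂ = V₂/√(g·y₂) = 7.95/√(32.2×43.2) = 0.213.
From the momentum equation (using Fr₂), y₁/y₂ = ½[√(1 + 8Fr₂²) − 1] = ½[√1.363 − 1] = 0.0838.
y₁ = 0.0838 × 43.2 = 3.62 ft.

y₁ = 3.62 ft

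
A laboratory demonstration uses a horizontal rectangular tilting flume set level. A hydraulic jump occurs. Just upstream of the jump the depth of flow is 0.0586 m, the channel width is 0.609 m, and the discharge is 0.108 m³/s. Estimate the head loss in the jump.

q = Q/b = 0.108/0.609 = 0.177 m²/s; V₁ = q/y₁ = 3.03 m/s. Fr₁ = V₁/√(g·y₁) = 3.99.
Bélanger equation: y₂/y₁ = ½[√(1 + 8Fr₁²) − 1] = ½[√128.5 − 1] = 5.17.
y₂ = 5.17 × 0.0586 = 0.303 m.
V₂ = q/y₂ = 0.177/0.303 = 0.586 m/s. E₁ = y₁ + V₁²/2g = 0.525 m; E₂ = y₂ + V₂²/2g = 0.320 m. ΔE = E₁ − E₂ = 0.205 m.

ΔE = 0.205 m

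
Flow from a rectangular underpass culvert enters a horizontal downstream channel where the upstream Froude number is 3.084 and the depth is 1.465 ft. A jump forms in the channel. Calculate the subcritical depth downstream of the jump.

y₂ = 5.699 ft

Fr₁ = 3.084 (given).
From the momentum equation for a rectangular channel, y₂/y₁ = ½[√(1 + 8Fr₁²) − 1] = ½[√77.088 − 1] = 3.890.
y₂ = 3.890 × 1.465 = 5.699 ft.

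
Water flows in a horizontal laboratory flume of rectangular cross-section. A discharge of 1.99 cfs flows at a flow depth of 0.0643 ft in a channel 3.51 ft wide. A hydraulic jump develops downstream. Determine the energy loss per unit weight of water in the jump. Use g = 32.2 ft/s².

ΔE = 0.727 ft

q = Q/b = 1.99/3.51 = 0.567 ft²/s; V₁ = q/y₁ = 8.82 ft/s. Fr₁ = V₁/√(g·y₁) = 6.13.
Sequent-depth ratio: y₂/y₁ = ½[√(1 + 8Fr₁²) − 1] = ½[√301.4 − 1] = 8.18.
y₂ = 8.18 × 0.0643 = 0.526 ft.
Head loss: ΔE = (y₂ − y₁)³/(4y₁y₂) = (0.526 − 0.0643)³/(4×0.0643×0.526) = 0.0984/0.135 = 0.727 ft.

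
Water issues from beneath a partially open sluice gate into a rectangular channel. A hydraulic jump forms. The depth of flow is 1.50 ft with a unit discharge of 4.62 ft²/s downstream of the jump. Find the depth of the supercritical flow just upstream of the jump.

V₂ = q/y₂ = 4.62/1.50 = 3.08 ft/s; Fr₂ = V₂/√(g·y₂) = 0.443.
From the momentum equation (using Fr₂), y₁/y₂ = ½[√(1 + 8Fr₂²) − 1] = ½[√2.571 − 1] = 0.302.
y₁ = 0.302 × 1.50 = 0.453 ft.

y₁ = 0.453 ft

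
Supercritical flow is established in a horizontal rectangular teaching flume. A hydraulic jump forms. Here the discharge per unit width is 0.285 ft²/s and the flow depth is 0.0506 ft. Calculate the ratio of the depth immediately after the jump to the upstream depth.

V₁ = q/y₁ = 0.285/0.0506 = 5.63 ft/s. Fr₁ = V₁/√(g·y₁) = 5.63/√(32.2×0.0506) = 4.41.
By Bélanger, y₂/y₁ = ½[√(1 + 8Fr₁²) − 1] = ½[√156.8 − 1] = 5.76.

y₂/y₁ = 5.76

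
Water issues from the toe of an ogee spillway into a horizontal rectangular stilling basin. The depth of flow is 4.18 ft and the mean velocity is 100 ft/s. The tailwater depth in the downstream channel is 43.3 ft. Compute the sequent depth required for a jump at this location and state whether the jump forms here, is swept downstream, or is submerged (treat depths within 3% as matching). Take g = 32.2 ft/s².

y₂ = 48.9 ft; the jump is swept downstream

Fr₁ = V₁/√(g·y₁) = 100/√(32.2×4.18) = 8.62.
Sequent-depth ratio: y₂/y₁ = ½[√(1 + 8Fr₁²) − 1] = ½[√595.4 − 1] = 11.7.
y₂ = 11.7 × 4.18 = 48.9 ft.
Tailwater y_tw = 43.3 ft: y_tw < y₂, so the jump is swept downstream.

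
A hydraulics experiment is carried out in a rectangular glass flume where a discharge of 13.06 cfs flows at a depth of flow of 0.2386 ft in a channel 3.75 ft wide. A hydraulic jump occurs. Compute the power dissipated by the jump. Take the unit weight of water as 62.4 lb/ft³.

P = 2.692 hp

q = Q/b = 13.06/3.75 = 3.483 ft²/s; V₁ = q/y₁ = 14.60 ft/s. Fr₁ = V₁/√(g·y₁) = 5.266.
Conjugate-depth relation: y₂/y₁ = ½[√(1 + 8Fr₁²) − 1] = ½[√222.84 − 1] = 6.964.
y₂ = 6.964 × 0.2386 = 1.662 ft.
Head loss: ΔE = (y₂ − y₁)³/(4y₁y₂) = (1.662 − 0.2386)³/(4×0.2386×1.662) = 2.881/1.586 = 1.817 ft.
P = γ·Q·ΔE/550 = 62.4 × 13.06 × 1.817 / 550 = 2.692 hp.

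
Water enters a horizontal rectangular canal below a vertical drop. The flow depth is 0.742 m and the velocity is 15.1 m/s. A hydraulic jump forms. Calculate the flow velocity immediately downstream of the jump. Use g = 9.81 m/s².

Fr₁ = V₁/√(g·y₁) = 15.1/√(9.81×0.742) = 5.60.
From the momentum equation for a rectangular channel, y₂/y₁ = ½[√(1 + 8Fr₁²) − 1] = ½[√251.6 − 1] = 7.43.
y₂ = 7.43 × 0.742 = 5.51 m.
q = V₁·y₁ = 15.1 × 0.742 = 11.2 m²/s.
V₂ = q/y₂ = 11.2/5.51 = 2.03 m/s.

V₂ = 2.03 m/s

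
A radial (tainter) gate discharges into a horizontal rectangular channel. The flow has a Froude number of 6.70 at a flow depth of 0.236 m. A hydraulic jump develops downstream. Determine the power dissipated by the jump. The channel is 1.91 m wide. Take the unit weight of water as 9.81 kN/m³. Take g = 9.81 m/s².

Fr₁ = 6.70 (given).
Conjugate-depth relation: y₂/y₁ = ½[√(1 + 8Fr₁²) − 1] = ½[√360.1 − 1] = 8.99.
y₂ = 8.99 × 0.236 = 2.12 m.
Head loss: ΔE = (y₂ − y₁)³/(4y₁y₂) = (2.12 − 0.236)³/(4×0.236×2.12) = 6.70/2.00 = 3.35 m.
V₁ = Fr₁·√(g·y₁) = 6.70×√(9.81×0.236) = 10.2 m/s; q = V₁·y₁ = 2.41 m²/s. Q = q·b = 2.41 × 1.91 = 4.60 m³/s. P = γ·Q·ΔE = 9.81 × 4.60 × 3.35 = 151 kW.

P = 151 kW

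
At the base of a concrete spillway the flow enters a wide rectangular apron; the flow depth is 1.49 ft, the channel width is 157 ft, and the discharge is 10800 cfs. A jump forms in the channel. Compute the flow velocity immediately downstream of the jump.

V₂ = 5.16 ft/s

q = Q/b = 10800/157 = 68.8 ft²/s; V₁ = q/y₁ = 46.2 ft/s. Fr₁ = V₁/√(g·y₁) = 6.67.
Bélanger equation: y₂/y₁ = ½[√(1 + 8Fr₁²) − 1] = ½[√356.4 − 1] = 8.94.
y₂ = 8.94 × 1.49 = 13.3 ft.
V₂ = q/y₂ = 68.8/13.3 = 5.16 ft/s.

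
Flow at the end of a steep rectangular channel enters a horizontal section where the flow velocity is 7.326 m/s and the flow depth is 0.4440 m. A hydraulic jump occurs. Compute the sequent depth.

y₂ = 1.993 m

Fr₁ = V₁/√(g·y₁) = 7.326/√(9.81×0.4440) = 3.510.
Bélanger equation: y₂/y₁ = ½[√(1 + 8Fr₁²) − 1] = ½[√99.576 − 1] = 4.489.
y₂ = 4.489 × 0.4440 = 1.993 m.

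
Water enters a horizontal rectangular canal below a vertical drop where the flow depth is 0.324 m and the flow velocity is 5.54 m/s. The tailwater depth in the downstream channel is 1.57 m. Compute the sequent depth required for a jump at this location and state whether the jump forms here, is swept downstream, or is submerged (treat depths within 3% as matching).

y₂ = 1.27 m; the jump is submerged

Fr₁ = V₁/√(g·y₁) = 5.54/√(9.81×0.324) = 3.11.
By Bélanger, y₂/y₁ = ½[√(1 + 8Fr₁²) − 1] = ½[√78.25 − 1] = 3.92.
y₂ = 3.92 × 0.324 = 1.27 m.
Tailwater y_tw = 1.57 m: y_tw > y₂, so the jump is submerged.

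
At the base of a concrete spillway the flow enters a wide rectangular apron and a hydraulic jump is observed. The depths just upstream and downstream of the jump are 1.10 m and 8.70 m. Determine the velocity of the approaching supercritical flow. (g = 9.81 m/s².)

For a rectangular channel the momentum equation gives q² = ½·g·y₁·y₂·(y₁ + y₂) = ½×9.81×1.10×8.70×9.80 = 460.
q = √460 = 21.4 m²/s.
V₁ = q/y₁ = 21.4/1.10 = 19.5 m/s.

V₁ = 19.5 m/s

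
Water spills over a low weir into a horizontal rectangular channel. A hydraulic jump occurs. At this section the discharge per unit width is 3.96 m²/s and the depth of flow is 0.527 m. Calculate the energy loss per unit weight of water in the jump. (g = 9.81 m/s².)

V₁ = q/y₁ = 3.96/0.527 = 7.51 m/s. Fr₁ = V₁/√(g·y₁) = 7.51/√(9.81×0.527) = 3.30.
Sequent-depth ratio: y₂/y₁ = ½[√(1 + 8Fr₁²) − 1] = ½[√88.37 − 1] = 4.20.
y₂ = 4.20 × 0.527 = 2.21 m.
V₂ = q/y₂ = 3.96/2.21 = 1.79 m/s. E₁ = y₁ + V₁²/2g = 3.40 m; E₂ = y₂ + V₂²/2g = 2.38 m. ΔE = E₁ − E₂ = 1.03 m.

ΔE = 1.03 m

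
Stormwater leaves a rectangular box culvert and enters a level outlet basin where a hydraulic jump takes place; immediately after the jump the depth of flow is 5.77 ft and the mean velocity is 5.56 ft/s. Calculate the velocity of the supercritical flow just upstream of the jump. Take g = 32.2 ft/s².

Fr₂ = V₂/√(g·y₂) = 5.56/√(32.2×5.77) = 0.408.
The Bélanger relation is symmetric: y₁/y₂ = ½[√(1 + 8Fr₂²) − 1] = ½[√2.331 − 1] = 0.263.
y₁ = 0.263 × 5.77 = 1.52 ft.
V₁ = q/y₁ = 32.1/1.52 = 21.1 ft/s.

V₁ = 21.1 ft/s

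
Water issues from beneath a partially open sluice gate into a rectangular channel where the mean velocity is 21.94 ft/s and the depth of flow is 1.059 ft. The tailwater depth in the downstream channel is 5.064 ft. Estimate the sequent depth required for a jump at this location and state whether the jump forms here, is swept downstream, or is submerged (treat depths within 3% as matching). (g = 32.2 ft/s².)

Fr₁ = V₁/√(g·y₁) = 21.94/√(32.2×1.059) = 3.757.
Conjugate-depth relation: y₂/y₁ = ½[√(1 + 8Fr₁²) − 1] = ½[√113.93 − 1] = 4.837.
y₂ = 4.837 × 1.059 = 5.122 ft.
Tailwater y_tw = 5.064 ft: y_tw ≈ y₂, so the jump forms here.

y₂ = 5.122 ft; the jump forms here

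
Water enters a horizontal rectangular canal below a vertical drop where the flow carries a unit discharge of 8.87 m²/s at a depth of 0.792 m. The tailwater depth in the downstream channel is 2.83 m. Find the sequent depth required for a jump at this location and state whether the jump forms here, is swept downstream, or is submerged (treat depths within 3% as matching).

V₁ = q/y₁ = 8.87/0.792 = 11.2 m/s. Fr₁ = V₁/√(g·y₁) = 11.2/√(9.81×0.792) = 4.02.
Conjugate-depth relation: y₂/y₁ = ½[√(1 + 8Fr₁²) − 1] = ½[√130.1 − 1] = 5.20.
y₂ = 5.20 × 0.792 = 4.12 m.
Tailwater y_tw = 2.83 m: y_tw < y₂, so the jump is swept downstream.

y₂ = 4.12 m; the jump is swept downstream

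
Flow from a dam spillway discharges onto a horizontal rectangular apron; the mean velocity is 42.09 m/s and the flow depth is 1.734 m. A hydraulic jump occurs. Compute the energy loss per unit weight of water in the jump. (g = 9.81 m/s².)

ΔE = 67.39 m

Fr₁ = V₁/√(g·y₁) = 42.09/√(9.81×1.734) = 10.21.
Conjugate-depth relation: y₂/y₁ = ½[√(1 + 8Fr₁²) − 1] = ½[√834.16 − 1] = 13.94.
y₂ = 13.94 × 1.734 = 24.17 m.
q = V₁·y₁ = 42.09 × 1.734 = 72.98 m²/s. V₂ = q/y₂ = 72.98/24.17 = 3.019 m/s. E₁ = y₁ + V₁²/2g = 92.03 m; E₂ = y₂ + V₂²/2g = 24.64 m. ΔE = E₁ − E₂ = 67.39 m.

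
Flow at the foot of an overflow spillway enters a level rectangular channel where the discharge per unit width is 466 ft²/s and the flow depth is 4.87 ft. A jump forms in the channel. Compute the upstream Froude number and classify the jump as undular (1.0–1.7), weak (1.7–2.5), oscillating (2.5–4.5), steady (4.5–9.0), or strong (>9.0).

Fr₁ = 7.64; steady jump

V₁ = q/y₁ = 466/4.87 = 95.7 ft/s. Fr₁ = V₁/√(g·y₁) = 95.7/√(32.2×4.87) = 7.64.
Fr₁ = 7.64 lies in the steady range.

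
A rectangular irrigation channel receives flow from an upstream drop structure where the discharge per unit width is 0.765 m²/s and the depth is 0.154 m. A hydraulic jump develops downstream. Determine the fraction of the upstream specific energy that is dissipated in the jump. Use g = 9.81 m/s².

ΔE/E₁ = 0.396 (39.6%)

V₁ = q/y₁ = 0.765/0.154 = 4.97 m/s. Fr₁ = V₁/√(g·y₁) = 4.97/√(9.81×0.154) = 4.04.
From the momentum equation for a rectangular channel, y₂/y₁ = ½[√(1 + 8Fr₁²) − 1] = ½[√131.7 − 1] = 5.24.
y₂ = 5.24 × 0.154 = 0.807 m.
E₁ = y₁ + V₁²/2g = 1.41 m. ΔE = (y₂ − y₁)³/(4y₁y₂) = 0.559 m. ΔE/E₁ = 0.559/1.41 = 0.396.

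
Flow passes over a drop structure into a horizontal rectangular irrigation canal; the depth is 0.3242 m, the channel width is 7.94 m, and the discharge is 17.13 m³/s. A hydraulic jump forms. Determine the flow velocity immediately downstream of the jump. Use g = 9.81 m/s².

V₂ = 1.386 m/s

q = Q/b = 17.13/7.94 = 2.157 m²/s; V₁ = q/y₁ = 6.655 m/s. Fr₁ = V₁/√(g·y₁) = 3.731.
From the momentum equation for a rectangular channel, y₂/y₁ = ½[√(1 + 8Fr₁²) − 1] = ½[√112.39 − 1] = 4.801.
y₂ = 4.801 × 0.3242 = 1.556 m.
V₂ = q/y₂ = 2.157/1.556 = 1.386 m/s.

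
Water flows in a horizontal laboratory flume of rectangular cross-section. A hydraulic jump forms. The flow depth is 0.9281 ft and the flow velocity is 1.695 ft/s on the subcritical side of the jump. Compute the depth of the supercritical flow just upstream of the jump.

y₁ = 0.1532 ft

Fr₂ = V₂/√(g·y₂) = 1.695/√(32.2×0.9281) = 0.3101.
Applying the sequent-depth relation in reverse, y₁/y₂ = ½[√(1 + 8Fr₂²) − 1] = ½[√1.7691 − 1] = 0.1650.
y₁ = 0.1650 × 0.9281 = 0.1532 ft.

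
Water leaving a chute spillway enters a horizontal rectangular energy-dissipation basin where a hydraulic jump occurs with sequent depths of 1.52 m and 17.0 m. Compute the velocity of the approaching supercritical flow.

V₁ = 31.9 m/s

For a rectangular channel the momentum equation gives q² = ½·g·y₁·y₂·(y₁ + y₂) = ½×9.81×1.52×17.0×18.5 = 2347.
q = √2347 = 48.4 m²/s.
V₁ = q/y₁ = 48.4/1.52 = 31.9 m/s.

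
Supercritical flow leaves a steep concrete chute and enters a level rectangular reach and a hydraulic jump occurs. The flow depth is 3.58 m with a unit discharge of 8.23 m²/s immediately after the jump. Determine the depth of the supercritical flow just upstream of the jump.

y₁ = 0.867 m

V₂ = q/y₂ = 8.23/3.58 = 2.30 m/s; Fr₂ = V₂/√(g·y₂) = 0.388.
Since the conjugate-depth ratio holds either way, y₁/y₂ = ½[√(1 + 8Fr₂²) − 1] = ½[√2.204 − 1] = 0.242.
y₁ = 0.242 × 3.58 = 0.867 m.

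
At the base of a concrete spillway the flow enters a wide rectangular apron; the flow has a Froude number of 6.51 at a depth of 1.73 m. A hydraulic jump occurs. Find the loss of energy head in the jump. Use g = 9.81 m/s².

ΔE = 22.8 m

Fr₁ = 6.51 (given).
Sequent-depth ratio: y₂/y₁ = ½[√(1 + 8Fr₁²) − 1] = ½[√340.0 − 1] = 8.72.
y₂ = 8.72 × 1.73 = 15.1 m.
Head loss: ΔE = (y₂ − y₁)³/(4y₁y₂) = (15.1 − 1.73)³/(4×1.73×15.1) = 2382/104 = 22.8 m.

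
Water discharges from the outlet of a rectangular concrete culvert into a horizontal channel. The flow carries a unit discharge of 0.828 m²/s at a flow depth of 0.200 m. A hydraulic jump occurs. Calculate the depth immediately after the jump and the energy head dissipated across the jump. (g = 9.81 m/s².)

V₁ = q/y₁ = 0.828/0.200 = 4.14 m/s. Fr₁ = V₁/√(g·y₁) = 4.14/√(9.81×0.200) = 2.96.
Bélanger equation: y₂/y₁ = ½[√(1 + 8Fr₁²) − 1] = ½[√70.89 − 1] = 3.71.
y₂ = 3.71 × 0.200 = 0.742 m.
V₂ = q/y₂ = 0.828/0.742 = 1.12 m/s. E₁ = y₁ + V₁²/2g = 1.07 m; E₂ = y₂ + V₂²/2g = 0.805 m. ΔE = E₁ − E₂ = 0.268 m.

y₂ = 0.742 m; ΔE = 0.268 m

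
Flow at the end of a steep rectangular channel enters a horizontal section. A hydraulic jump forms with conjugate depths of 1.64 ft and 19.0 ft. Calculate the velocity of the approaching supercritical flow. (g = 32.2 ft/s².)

V₁ = 62.0 ft/s

For a rectangular channel the momentum equation gives q² = ½·g·y₁·y₂·(y₁ + y₂) = ½×32.2×1.64×19.0×20.6 = 10355.
q = √10355 = 102 ft²/s.
V₁ = q/y₁ = 102/1.64 = 62.0 ft/s.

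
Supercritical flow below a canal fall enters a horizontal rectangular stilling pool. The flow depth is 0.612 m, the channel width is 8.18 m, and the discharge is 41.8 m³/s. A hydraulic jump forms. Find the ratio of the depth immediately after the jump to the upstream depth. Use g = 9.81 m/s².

q = Q/b = 41.8/8.18 = 5.11 m²/s; V₁ = q/y₁ = 8.35 m/s. Fr₁ = V₁/√(g·y₁) = 3.41.
Conjugate-depth relation: y₂/y₁ = ½[√(1 + 8Fr₁²) − 1] = ½[√93.90 − 1] = 4.35.

y₂/y₁ = 4.35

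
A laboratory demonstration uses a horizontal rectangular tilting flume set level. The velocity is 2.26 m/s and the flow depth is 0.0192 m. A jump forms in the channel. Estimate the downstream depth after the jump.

y₂ = 0.132 m

Fr₁ = V₁/√(g·y₁) = 2.26/√(9.81×0.0192) = 5.21.
Bélanger equation: y₂/y₁ = ½[√(1 + 8Fr₁²) − 1] = ½[√217.9 − 1] = 6.88.
y₂ = 6.88 × 0.0192 = 0.132 m.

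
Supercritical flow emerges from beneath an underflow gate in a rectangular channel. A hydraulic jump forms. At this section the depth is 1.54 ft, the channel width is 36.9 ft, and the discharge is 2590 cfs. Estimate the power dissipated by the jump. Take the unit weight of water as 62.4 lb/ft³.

q = Q/b = 2590/36.9 = 70.2 ft²/s; V₁ = q/y₁ = 45.6 ft/s. Fr₁ = V₁/√(g·y₁) = 6.47.
Sequent-depth ratio: y₂/y₁ = ½[√(1 + 8Fr₁²) − 1] = ½[√336.1 − 1] = 8.67.
y₂ = 8.67 × 1.54 = 13.3 ft.
Head loss: ΔE = (y₂ − y₁)³/(4y₁y₂) = (13.3 − 1.54)³/(4×1.54×13.3) = 1646/82.2 = 20.0 ft.
P = γ·Q·ΔE/550 = 62.4 × 2590 × 20.0 / 550 = 5883 hp.

P = 5883 hp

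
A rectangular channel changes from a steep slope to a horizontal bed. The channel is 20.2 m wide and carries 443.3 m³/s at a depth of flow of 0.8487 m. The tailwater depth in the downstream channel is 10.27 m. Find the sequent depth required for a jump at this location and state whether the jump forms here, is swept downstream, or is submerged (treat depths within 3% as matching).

q = Q/b = 443.3/20.2 = 21.95 m²/s; V₁ = q/y₁ = 25.86 m/s. Fr₁ = V₁/√(g·y₁) = 8.961.
From the momentum equation for a rectangular channel, y₂/y₁ = ½[√(1 + 8Fr₁²) − 1] = ½[√643.47 − 1] = 12.18.
y₂ = 12.18 × 0.8487 = 10.34 m.
Tailwater y_tw = 10.27 m: y_tw ≈ y₂, so the jump forms here.

y₂ = 10.34 m; the jump forms here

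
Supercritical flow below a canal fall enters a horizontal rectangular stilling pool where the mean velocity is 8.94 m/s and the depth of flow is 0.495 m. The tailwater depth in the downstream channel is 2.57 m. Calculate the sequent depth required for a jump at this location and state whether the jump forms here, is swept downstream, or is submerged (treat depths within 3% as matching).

y₂ = 2.60 m; the jump forms here

Fr₁ = V₁/√(g·y₁) = 8.94/√(9.81×0.495) = 4.06.
Conjugate-depth relation: y₂/y₁ = ½[√(1 + 8Fr₁²) − 1] = ½[√132.7 − 1] = 5.26.
y₂ = 5.26 × 0.495 = 2.60 m.
Tailwater y_tw = 2.57 m: y_tw ≈ y₂, so the jump forms here.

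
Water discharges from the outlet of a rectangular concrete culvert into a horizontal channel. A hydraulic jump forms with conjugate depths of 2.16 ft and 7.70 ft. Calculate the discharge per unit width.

q = 51.4 ft²/s

For a rectangular channel the momentum equation gives q² = ½·g·y₁·y₂·(y₁ + y₂) = ½×32.2×2.16×7.70×9.86 = 2640.
q = √2640 = 51.4 ft²/s.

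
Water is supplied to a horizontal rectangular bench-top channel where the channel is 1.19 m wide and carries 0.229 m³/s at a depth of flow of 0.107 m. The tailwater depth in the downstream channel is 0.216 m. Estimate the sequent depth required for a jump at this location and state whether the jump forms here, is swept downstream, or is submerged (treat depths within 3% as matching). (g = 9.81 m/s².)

q = Q/b = 0.229/1.19 = 0.192 m²/s; V₁ = q/y₁ = 1.80 m/s. Fr₁ = V₁/√(g·y₁) = 1.76.
By Bélanger, y₂/y₁ = ½[√(1 + 8Fr₁²) − 1] = ½[√25.65 − 1] = 2.03.
y₂ = 2.03 × 0.107 = 0.217 m.
Tailwater y_tw = 0.216 m: y_tw ≈ y₂, so the jump forms here.

y₂ = 0.217 m; the jump forms here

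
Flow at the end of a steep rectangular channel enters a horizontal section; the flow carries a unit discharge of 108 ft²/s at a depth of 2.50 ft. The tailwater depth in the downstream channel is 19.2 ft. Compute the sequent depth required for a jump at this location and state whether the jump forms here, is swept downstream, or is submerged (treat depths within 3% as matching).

y₂ = 15.8 ft; the jump is submerged

V₁ = q/y₁ = 108/2.50 = 43.2 ft/s. Fr₁ = V₁/√(g·y₁) = 43.2/√(32.2×2.50) = 4.81.
Conjugate-depth relation: y₂/y₁ = ½[√(1 + 8Fr₁²) − 1] = ½[√186.5 − 1] = 6.33.
y₂ = 6.33 × 2.50 = 15.8 ft.
Tailwater y_tw = 19.2 ft: y_tw > y₂, so the jump is submerged.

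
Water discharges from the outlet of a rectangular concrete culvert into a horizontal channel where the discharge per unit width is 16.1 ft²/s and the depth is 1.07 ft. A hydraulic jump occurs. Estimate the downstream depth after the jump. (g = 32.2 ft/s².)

y₂ = 3.38 ft

V₁ = q/y₁ = 16.1/1.07 = 15.0 ft/s. Fr₁ = V₁/√(g·y₁) = 15.0/√(32.2×1.07) = 2.56.
By Bélanger, y₂/y₁ = ½[√(1 + 8Fr₁²) − 1] = ½[√53.57 − 1] = 3.16.
y₂ = 3.16 × 1.07 = 3.38 ft.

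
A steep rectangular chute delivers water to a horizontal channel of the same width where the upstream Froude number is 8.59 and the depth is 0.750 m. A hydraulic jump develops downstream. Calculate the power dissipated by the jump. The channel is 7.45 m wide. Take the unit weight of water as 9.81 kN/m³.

Fr₁ = 8.59 (given).
Conjugate-depth relation: y₂/y₁ = ½[√(1 + 8Fr₁²) − 1] = ½[√591.3 − 1] = 11.7.
y₂ = 11.7 × 0.750 = 8.74 m.
V₁ = Fr₁·√(g·y₁) = 8.59×√(9.81×0.750) = 23.3 m/s; q = V₁·y₁ = 17.5 m²/s. V₂ = q/y₂ = 17.5/8.74 = 2.00 m/s. E₁ = y₁ + V₁²/2g = 28.4 m; E₂ = y₂ + V₂²/2g = 8.95 m. ΔE = E₁ − E₂ = 19.5 m.
Q = q·b = 17.5 × 7.45 = 130 m³/s. P = γ·Q·ΔE = 9.81 × 130 × 19.5 = 24870 kW.

P = 24870 kW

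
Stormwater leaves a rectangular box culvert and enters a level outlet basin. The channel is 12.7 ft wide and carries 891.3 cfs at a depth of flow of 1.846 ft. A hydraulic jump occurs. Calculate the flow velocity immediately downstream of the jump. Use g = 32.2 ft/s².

q = Q/b = 891.3/12.7 = 70.18 ft²/s; V₁ = q/y₁ = 38.02 ft/s. Fr₁ = V₁/√(g·y₁) = 4.931.
By Bélanger, y₂/y₁ = ½[√(1 + 8Fr₁²) − 1] = ½[√195.53 − 1] = 6.492.
y₂ = 6.492 × 1.846 = 11.98 ft.
V₂ = q/y₂ = 70.18/11.98 = 5.857 ft/s.

V₂ = 5.857 ft/s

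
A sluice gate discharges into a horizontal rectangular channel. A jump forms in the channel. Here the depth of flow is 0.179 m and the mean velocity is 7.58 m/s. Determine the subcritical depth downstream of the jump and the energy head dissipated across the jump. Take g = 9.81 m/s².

y₂ = 1.36 m; ΔE = 1.70 m

Fr₁ = V₁/√(g·y₁) = 7.58/√(9.81×0.179) = 5.72.
Conjugate-depth relation: y₂/y₁ = ½[√(1 + 8Fr₁²) − 1] = ½[√262.8 − 1] = 7.60.
y₂ = 7.60 × 0.179 = 1.36 m.
q = V₁·y₁ = 7.58 × 0.179 = 1.36 m²/s. V₂ = q/y₂ = 1.36/1.36 = 0.997 m/s. E₁ = y₁ + V₁²/2g = 3.11 m; E₂ = y₂ + V₂²/2g = 1.41 m. ΔE = E₁ − E₂ = 1.70 m.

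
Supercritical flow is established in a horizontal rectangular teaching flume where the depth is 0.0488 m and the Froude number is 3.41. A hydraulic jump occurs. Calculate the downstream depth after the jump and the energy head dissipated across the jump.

Fr₁ = 3.41 (given).
From the momentum equation for a rectangular channel, y₂/y₁ = ½[√(1 + 8Fr₁²) − 1] = ½[√94.02 − 1] = 4.35.
y₂ = 4.35 × 0.0488 = 0.212 m.
V₁ = Fr₁·√(g·y₁) = 3.41×√(9.81×0.0488) = 2.36 m/s; q = V₁·y₁ = 0.115 m²/s. V₂ = q/y₂ = 0.115/0.212 = 0.543 m/s. E₁ = y₁ + V₁²/2g = 0.333 m; E₂ = y₂ + V₂²/2g = 0.227 m. ΔE = E₁ − E₂ = 0.105 m.

y₂ = 0.212 m; ΔE = 0.105 m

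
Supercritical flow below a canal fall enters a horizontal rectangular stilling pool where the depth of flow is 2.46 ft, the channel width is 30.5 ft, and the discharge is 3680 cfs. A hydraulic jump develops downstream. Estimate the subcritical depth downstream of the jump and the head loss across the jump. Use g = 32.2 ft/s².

q = Q/b = 3680/30.5 = 121 ft²/s; V₁ = q/y₁ = 49.0 ft/s. Fr₁ = V₁/√(g·y₁) = 5.51.
By Bélanger, y₂/y₁ = ½[√(1 + 8Fr₁²) − 1] = ½[√244.0 − 1] = 7.31.
y₂ = 7.31 × 2.46 = 18.0 ft.
Head loss: ΔE = (y₂ − y₁)³/(4y₁y₂) = (18.0 − 2.46)³/(4×2.46×18.0) = 3739/177 = 21.1 ft.

y₂ = 18.0 ft; ΔE = 21.1 ft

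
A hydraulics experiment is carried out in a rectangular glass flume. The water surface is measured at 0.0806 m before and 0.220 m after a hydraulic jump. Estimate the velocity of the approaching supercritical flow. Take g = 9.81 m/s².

V₁ = 2.01 m/s

For a rectangular channel the momentum equation gives q² = ½·g·y₁·y₂·(y₁ + y₂) = ½×9.81×0.0806×0.220×0.301 = 0.0261.
q = √0.0261 = 0.162 m²/s.
V₁ = q/y₁ = 0.162/0.0806 = 2.01 m/s.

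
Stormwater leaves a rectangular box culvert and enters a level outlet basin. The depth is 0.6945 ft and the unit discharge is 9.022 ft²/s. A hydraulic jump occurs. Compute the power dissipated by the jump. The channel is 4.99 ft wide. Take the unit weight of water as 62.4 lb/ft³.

P = 3.664 hp

V₁ = q/y₁ = 9.022/0.6945 = 12.99 ft/s. Fr₁ = V₁/√(g·y₁) = 12.99/√(32.2×0.6945) = 2.747.
By Bélanger, y₂/y₁ = ½[√(1 + 8Fr₁²) − 1] = ½[√61.370 − 1] = 3.417.
y₂ = 3.417 × 0.6945 = 2.373 ft.
Head loss: ΔE = (y₂ − y₁)³/(4y₁y₂) = (2.373 − 0.6945)³/(4×0.6945×2.373) = 4.730/6.592 = 0.7174 ft.
Q = q·b = 9.022 × 4.99 = 45.02 cfs. P = γ·Q·ΔE/550 = 62.4 × 45.02 × 0.7174 / 550 = 3.664 hp.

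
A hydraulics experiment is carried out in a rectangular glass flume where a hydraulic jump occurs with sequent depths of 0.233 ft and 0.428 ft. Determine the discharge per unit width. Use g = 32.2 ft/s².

For a rectangular channel the momentum equation gives q² = ½·g·y₁·y₂·(y₁ + y₂) = ½×32.2×0.233×0.428×0.661 = 1.06.
q = √1.06 = 1.03 ft²/s.

q = 1.03 ft²/s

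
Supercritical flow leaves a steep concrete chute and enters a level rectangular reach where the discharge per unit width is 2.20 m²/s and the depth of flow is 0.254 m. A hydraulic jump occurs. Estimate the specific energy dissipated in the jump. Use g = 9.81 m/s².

V₁ = q/y₁ = 2.20/0.254 = 8.66 m/s. Fr₁ = V₁/√(g·y₁) = 8.66/√(9.81×0.254) = 5.49.
Bélanger equation: y₂/y₁ = ½[√(1 + 8Fr₁²) − 1] = ½[√241.9 − 1] = 7.28.
y₂ = 7.28 × 0.254 = 1.85 m.
V₂ = q/y₂ = 2.20/1.85 = 1.19 m/s. E₁ = y₁ + V₁²/2g = 4.08 m; E₂ = y₂ + V₂²/2g = 1.92 m. ΔE = E₁ − E₂ = 2.16 m.

ΔE = 2.16 m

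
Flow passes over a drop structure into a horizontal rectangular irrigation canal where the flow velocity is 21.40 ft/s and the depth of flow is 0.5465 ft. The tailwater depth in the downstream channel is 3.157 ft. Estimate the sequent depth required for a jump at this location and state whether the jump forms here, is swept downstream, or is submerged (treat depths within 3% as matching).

Fr₁ = V₁/√(g·y₁) = 21.40/√(32.2×0.5465) = 5.101.
By Bélanger, y₂/y₁ = ½[√(1 + 8Fr₁²) − 1] = ½[√209.20 − 1] = 6.732.
y₂ = 6.732 × 0.5465 = 3.679 ft.
Tailwater y_tw = 3.157 ft: y_tw < y₂, so the jump is swept downstream.

y₂ = 3.679 ft; the jump is swept downstream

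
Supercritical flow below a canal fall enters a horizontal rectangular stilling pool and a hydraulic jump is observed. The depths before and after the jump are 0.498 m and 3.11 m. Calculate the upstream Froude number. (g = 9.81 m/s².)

For a rectangular channel the momentum equation gives q² = ½·g·y₁·y₂·(y₁ + y₂) = ½×9.81×0.498×3.11×3.61 = 27.4.
q = √27.4 = 5.24 m²/s.
V₁ = q/y₁ = 10.5 m/s; Fr₁ = V₁/√(g·y₁) = 4.76.

Fr₁ = 4.76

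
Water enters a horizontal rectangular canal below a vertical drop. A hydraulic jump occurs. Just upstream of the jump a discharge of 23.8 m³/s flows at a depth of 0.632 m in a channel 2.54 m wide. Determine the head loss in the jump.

ΔE = 6.64 m

q = Q/b = 23.8/2.54 = 9.37 m²/s; V₁ = q/y₁ = 14.8 m/s. Fr₁ = V₁/√(g·y₁) = 5.95.
By Bélanger, y₂/y₁ = ½[√(1 + 8Fr₁²) − 1] = ½[√284.6 − 1] = 7.94.
y₂ = 7.94 × 0.632 = 5.02 m.
Head loss: ΔE = (y₂ − y₁)³/(4y₁y₂) = (5.02 − 0.632)³/(4×0.632×5.02) = 84.2/12.7 = 6.64 m.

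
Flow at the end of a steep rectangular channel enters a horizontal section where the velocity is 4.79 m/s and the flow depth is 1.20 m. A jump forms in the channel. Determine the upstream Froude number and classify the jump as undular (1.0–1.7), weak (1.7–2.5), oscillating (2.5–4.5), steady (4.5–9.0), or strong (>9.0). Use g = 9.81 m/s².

Fr₁ = V₁/√(g·y₁) = 4.79/√(9.81×1.20) = 1.40.
Fr₁ = 1.40 lies in the undular range.

Fr₁ = 1.40; undular jump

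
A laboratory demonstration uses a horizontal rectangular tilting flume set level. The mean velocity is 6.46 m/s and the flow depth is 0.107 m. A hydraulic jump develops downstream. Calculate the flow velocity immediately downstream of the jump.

Fr₁ = V₁/√(g·y₁) = 6.46/√(9.81×0.107) = 6.31.
Conjugate-depth relation: y₂/y₁ = ½[√(1 + 8Fr₁²) − 1] = ½[√319.1 − 1] = 8.43.
y₂ = 8.43 × 0.107 = 0.902 m.
q = V₁·y₁ = 6.46 × 0.107 = 0.691 m²/s.
V₂ = q/y₂ = 0.691/0.902 = 0.766 m/s.

V₂ = 0.766 m/s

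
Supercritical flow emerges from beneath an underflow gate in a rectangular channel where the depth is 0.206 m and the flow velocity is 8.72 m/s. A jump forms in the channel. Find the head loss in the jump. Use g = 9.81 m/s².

ΔE = 2.34 m

Fr₁ = V₁/√(g·y₁) = 8.72/√(9.81×0.206) = 6.13.
From the momentum equation for a rectangular channel, y₂/y₁ = ½[√(1 + 8Fr₁²) − 1] = ½[√302.0 − 1] = 8.19.
y₂ = 8.19 × 0.206 = 1.69 m.
q = V₁·y₁ = 8.72 × 0.206 = 1.80 m²/s. V₂ = q/y₂ = 1.80/1.69 = 1.06 m/s. E₁ = y₁ + V₁²/2g = 4.08 m; E₂ = y₂ + V₂²/2g = 1.74 m. ΔE = E₁ − E₂ = 2.34 m.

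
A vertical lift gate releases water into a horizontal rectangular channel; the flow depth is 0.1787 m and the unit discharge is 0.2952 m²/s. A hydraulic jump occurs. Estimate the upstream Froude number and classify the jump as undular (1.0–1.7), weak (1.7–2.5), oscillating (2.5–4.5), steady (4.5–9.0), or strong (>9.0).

V₁ = q/y₁ = 0.2952/0.1787 = 1.652 m/s. Fr₁ = V₁/√(g·y₁) = 1.652/√(9.81×0.1787) = 1.248.
Fr₁ = 1.248 lies in the undular range.

Fr₁ = 1.248; undular jump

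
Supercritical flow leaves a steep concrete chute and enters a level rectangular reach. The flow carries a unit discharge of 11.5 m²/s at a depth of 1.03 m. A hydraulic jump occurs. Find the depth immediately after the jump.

V₁ = q/y₁ = 11.5/1.03 = 11.2 m/s. Fr₁ = V₁/√(g·y₁) = 11.2/√(9.81×1.03) = 3.51.
Bélanger equation: y₂/y₁ = ½[√(1 + 8Fr₁²) − 1] = ½[√99.70 − 1] = 4.49.
y₂ = 4.49 × 1.03 = 4.63 m.

y₂ = 4.63 m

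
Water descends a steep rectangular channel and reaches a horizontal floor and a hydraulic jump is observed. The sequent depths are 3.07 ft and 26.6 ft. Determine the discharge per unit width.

q = 198 ft²/s

For a rectangular channel the momentum equation gives q² = ½·g·y₁·y₂·(y₁ + y₂) = ½×32.2×3.07×26.6×29.7 = 39009.
q = √39009 = 198 ft²/s.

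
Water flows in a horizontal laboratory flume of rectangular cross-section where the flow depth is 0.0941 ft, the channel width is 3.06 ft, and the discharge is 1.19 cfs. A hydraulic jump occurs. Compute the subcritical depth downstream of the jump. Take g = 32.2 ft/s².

y₂ = 0.272 ft

q = Q/b = 1.19/3.06 = 0.389 ft²/s; V₁ = q/y₁ = 4.13 ft/s. Fr₁ = V₁/√(g·y₁) = 2.37.
From the momentum equation for a rectangular channel, y₂/y₁ = ½[√(1 + 8Fr₁²) − 1] = ½[√46.09 − 1] = 2.89.
y₂ = 2.89 × 0.0941 = 0.272 ft.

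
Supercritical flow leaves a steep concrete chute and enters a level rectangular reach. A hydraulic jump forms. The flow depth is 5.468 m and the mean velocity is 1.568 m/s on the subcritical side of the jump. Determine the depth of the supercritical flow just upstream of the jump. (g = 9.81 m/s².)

y₁ = 0.4622 m

Fr₂ = V₂/√(g·y₂) = 1.568/√(9.81×5.468) = 0.2141.
The Bélanger relation is symmetric: y₁/y₂ = ½[√(1 + 8Fr₂²) − 1] = ½[√1.3667 − 1] = 0.08452.
y₁ = 0.08452 × 5.468 = 0.4622 m.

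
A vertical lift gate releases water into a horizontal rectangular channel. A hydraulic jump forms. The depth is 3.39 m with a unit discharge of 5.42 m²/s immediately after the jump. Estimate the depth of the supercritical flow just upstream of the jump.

V₂ = q/y₂ = 5.42/3.39 = 1.60 m/s; Fr₂ = V₂/√(g·y₂) = 0.277.
Since the conjugate-depth ratio holds either way, y₁/y₂ = ½[√(1 + 8Fr₂²) − 1] = ½[√1.615 − 1] = 0.135.
y₁ = 0.135 × 3.39 = 0.459 m.

y₁ = 0.459 m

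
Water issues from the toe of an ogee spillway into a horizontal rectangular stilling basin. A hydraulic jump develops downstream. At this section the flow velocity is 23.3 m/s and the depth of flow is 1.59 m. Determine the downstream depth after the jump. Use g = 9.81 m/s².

Fr₁ = V₁/√(g·y₁) = 23.3/√(9.81×1.59) = 5.90.
By Bélanger, y₂/y₁ = ½[√(1 + 8Fr₁²) − 1] = ½[√279.4 − 1] = 7.86.
y₂ = 7.86 × 1.59 = 12.5 m.

y₂ = 12.5 m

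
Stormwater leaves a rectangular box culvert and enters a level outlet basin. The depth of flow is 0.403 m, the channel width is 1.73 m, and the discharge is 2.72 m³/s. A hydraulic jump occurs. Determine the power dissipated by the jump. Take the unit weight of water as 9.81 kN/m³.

q = Q/b = 2.72/1.73 = 1.57 m²/s; V₁ = q/y₁ = 3.90 m/s. Fr₁ = V₁/√(g·y₁) = 1.96.
Bélanger equation: y₂/y₁ = ½[√(1 + 8Fr₁²) − 1] = ½[√31.80 − 1] = 2.32.
y₂ = 2.32 × 0.403 = 0.935 m.
V₂ = q/y₂ = 1.57/0.935 = 1.68 m/s. E₁ = y₁ + V₁²/2g = 1.18 m; E₂ = y₂ + V₂²/2g = 1.08 m. ΔE = E₁ − E₂ = 0.0998 m.
P = γ·Q·ΔE = 9.81 × 2.72 × 0.0998 = 2.66 kW.

P = 2.66 kW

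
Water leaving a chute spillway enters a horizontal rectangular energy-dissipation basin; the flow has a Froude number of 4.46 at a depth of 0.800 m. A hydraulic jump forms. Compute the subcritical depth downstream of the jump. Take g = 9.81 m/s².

Fr₁ = 4.46 (given).
Sequent-depth ratio: y₂/y₁ = ½[√(1 + 8Fr₁²) − 1] = ½[√160.1 − 1] = 5.83.
y₂ = 5.83 × 0.800 = 4.66 m.

y₂ = 4.66 m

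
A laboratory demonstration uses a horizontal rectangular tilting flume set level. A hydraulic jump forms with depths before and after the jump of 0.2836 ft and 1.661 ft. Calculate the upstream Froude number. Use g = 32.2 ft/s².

Fr₁ = 4.481

For a rectangular channel the momentum equation gives q² = ½·g·y₁·y₂·(y₁ + y₂) = ½×32.2×0.2836×1.661×1.945 = 14.75.
q = √14.75 = 3.840 ft²/s.
V₁ = q/y₁ = 13.54 ft/s; Fr₁ = V₁/√(g·y₁) = 4.481.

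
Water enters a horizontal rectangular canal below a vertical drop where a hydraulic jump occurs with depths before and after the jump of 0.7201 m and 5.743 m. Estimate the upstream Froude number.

Fr₁ = 5.982

For a rectangular channel the momentum equation gives q² = ½·g·y₁·y₂·(y₁ + y₂) = ½×9.81×0.7201×5.743×6.463 = 131.1.
q = √131.1 = 11.45 m²/s.
V₁ = q/y₁ = 15.90 m/s; Fr₁ = V₁/√(g·y₁) = 5.982.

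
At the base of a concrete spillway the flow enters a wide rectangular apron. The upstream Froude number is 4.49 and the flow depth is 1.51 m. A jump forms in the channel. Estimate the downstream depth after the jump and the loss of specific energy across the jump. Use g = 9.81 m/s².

Fr₁ = 4.49 (given).
Sequent-depth ratio: y₂/y₁ = ½[√(1 + 8Fr₁²) − 1] = ½[√162.3 − 1] = 5.87.
y₂ = 5.87 × 1.51 = 8.86 m.
V₁ = Fr₁·√(g·y₁) = 4.49×√(9.81×1.51) = 17.3 m/s; q = V₁·y₁ = 26.1 m²/s. V₂ = q/y₂ = 26.1/8.86 = 2.94 m/s. E₁ = y₁ + V₁²/2g = 16.7 m; E₂ = y₂ + V₂²/2g = 9.30 m. ΔE = E₁ − E₂ = 7.43 m.

y₂ = 8.86 m; ΔE = 7.43 m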